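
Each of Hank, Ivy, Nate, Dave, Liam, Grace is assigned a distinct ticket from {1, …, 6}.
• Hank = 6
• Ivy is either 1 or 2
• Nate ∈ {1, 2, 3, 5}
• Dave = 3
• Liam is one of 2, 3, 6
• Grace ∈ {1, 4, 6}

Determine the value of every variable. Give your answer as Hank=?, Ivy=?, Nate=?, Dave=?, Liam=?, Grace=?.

Hank must be 6 (only option left). Eliminate 6 elsewhere: Liam, Grace.
Dave must be 3 (only option left). Eliminate 3 elsewhere: Nate, Liam.
Liam's domain is down to {2}, so Liam = 2. Eliminate 2 elsewhere: Ivy, Nate.
Ivy's domain is down to {1}, so Ivy = 1. Strike 1 from Nate, Grace.
That leaves Nate = 5.
Grace has just one choice, so Grace = 4.

Hank=6, Ivy=1, Nate=5, Dave=3, Liam=2, Grace=4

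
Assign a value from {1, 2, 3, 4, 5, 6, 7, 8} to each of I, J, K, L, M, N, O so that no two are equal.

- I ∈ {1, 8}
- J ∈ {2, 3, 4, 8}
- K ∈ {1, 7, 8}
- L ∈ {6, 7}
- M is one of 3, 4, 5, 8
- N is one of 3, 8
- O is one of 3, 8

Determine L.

6

N and O between them cover only {3, 8} — a naked pair. Remove those values from I, J, K, M.
I's domain is down to {1}, so I = 1. Remove 1 from K.
K must be 7 (only option left). So L can't be 7.
So L = 6.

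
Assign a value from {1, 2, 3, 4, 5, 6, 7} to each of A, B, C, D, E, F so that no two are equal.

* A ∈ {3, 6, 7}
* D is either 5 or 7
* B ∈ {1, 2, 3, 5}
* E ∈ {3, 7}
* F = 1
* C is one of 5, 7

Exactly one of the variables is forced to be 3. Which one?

E

F must be 1 (only option left). Remove 1 from B.
The 5 still-open variables draw from only 5 values {2, 3, 5, 6, 7}, so each is used; only B can be 2, hence B = 2.
The 4 still-open variables together cover exactly {3, 5, 6, 7} — 4 values for 4 variables — and 6 appears only in A's list, so A = 6.
The 3 still-open variables together cover exactly {3, 5, 7} — 3 values for 3 variables — and 3 appears only in E's list, so E = 3.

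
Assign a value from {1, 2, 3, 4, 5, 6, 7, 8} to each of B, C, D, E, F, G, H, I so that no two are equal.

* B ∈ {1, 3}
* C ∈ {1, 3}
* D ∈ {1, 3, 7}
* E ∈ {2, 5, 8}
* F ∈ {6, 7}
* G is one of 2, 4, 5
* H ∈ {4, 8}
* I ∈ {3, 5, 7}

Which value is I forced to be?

Among the 8 variables, 6 fits only F (and all 8 values in {1, 2, 3, 4, 5, 6, 7, 8} must be used), so F = 6.
B and C between them cover only {1, 3} — a naked pair. Remove those values from D, I.
That leaves D = 7. Remove 7 from I.
So I = 5.

5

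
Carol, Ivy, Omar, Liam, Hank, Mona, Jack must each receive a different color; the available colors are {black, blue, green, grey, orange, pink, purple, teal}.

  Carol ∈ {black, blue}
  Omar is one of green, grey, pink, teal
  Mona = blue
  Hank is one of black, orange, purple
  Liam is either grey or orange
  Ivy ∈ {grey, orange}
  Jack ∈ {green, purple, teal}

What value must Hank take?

purple

Mona's domain is down to {blue}, so Mona = blue. Strike blue from Carol.
That leaves Carol = black. Eliminate black elsewhere: Hank.
Ivy and Liam share exactly the 2 values {grey, orange}; by pigeonhole those values go to them, so strike grey, orange from Omar, Hank.
So Hank = purple.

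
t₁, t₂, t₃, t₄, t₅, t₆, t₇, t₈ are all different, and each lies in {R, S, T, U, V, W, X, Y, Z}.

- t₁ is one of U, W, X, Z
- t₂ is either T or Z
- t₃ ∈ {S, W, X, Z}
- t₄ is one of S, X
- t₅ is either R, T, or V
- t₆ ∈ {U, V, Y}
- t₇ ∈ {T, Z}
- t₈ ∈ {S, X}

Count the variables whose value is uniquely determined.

t₂ and t₇ between them cover only {T, Z} — a naked pair. Remove those values from t₁, t₃, t₅.
t₄ and t₈ share exactly the 2 values {S, X}; by pigeonhole those values go to them, so strike S, X from t₁, t₃.
That leaves t₃ = W. Strike W from t₁.
t₁'s domain is down to {U}, so t₁ = U. Remove U from t₆.
Determined: t₁=U, t₃=W. The other variables each still have more than one consistent value. That makes 2.

2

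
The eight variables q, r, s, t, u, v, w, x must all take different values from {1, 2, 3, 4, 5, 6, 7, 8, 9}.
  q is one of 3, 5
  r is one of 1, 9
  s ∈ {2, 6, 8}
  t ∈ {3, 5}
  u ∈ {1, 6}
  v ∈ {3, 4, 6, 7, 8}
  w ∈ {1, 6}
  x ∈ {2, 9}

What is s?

q and t between them cover only {3, 5} — a naked pair. Remove those values from v.
u and w between them cover only {1, 6} — a naked pair. Remove those values from r, s, v.
That leaves r = 9. So x can't be 9.
x must be 2 (only option left). Remove 2 from s.
So s = 8.

8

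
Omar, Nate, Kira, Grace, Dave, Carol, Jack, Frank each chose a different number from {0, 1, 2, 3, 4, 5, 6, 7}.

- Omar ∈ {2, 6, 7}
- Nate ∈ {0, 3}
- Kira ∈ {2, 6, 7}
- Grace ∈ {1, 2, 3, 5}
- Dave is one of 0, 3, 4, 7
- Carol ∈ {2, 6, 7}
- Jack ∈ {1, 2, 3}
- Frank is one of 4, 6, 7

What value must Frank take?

4

The 8 variables draw from only 8 values {0, 1, 2, 3, 4, 5, 6, 7}, so each is used; only Grace can be 5, hence Grace = 5.
The 7 still-open variables draw from only 7 values {0, 1, 2, 3, 4, 6, 7}, so each is used; only Jack can be 1, hence Jack = 1.
Omar, Kira, Carol between them cover only {2, 6, 7} — a naked triple. Remove those values from Dave, Frank.
So Frank = 4.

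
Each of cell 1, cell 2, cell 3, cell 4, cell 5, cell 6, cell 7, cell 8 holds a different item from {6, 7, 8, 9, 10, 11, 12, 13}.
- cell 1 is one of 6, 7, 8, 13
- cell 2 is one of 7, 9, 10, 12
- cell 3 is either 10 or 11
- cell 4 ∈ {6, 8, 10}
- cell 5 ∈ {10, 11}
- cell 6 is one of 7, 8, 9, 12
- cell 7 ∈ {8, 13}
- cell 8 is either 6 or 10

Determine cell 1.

7

The 2 variables cell 3 and cell 5 are confined to {10, 11}, which locks those values in; drop them from cell 2, cell 4, cell 8.
cell 8 has just one choice, so cell 8 = 6. Strike 6 from cell 1, cell 4.
That leaves cell 4 = 8. Eliminate 8 elsewhere: cell 1, cell 6, cell 7.
cell 7 must be 13 (only option left). Eliminate 13 elsewhere: cell 1.
So cell 1 = 7.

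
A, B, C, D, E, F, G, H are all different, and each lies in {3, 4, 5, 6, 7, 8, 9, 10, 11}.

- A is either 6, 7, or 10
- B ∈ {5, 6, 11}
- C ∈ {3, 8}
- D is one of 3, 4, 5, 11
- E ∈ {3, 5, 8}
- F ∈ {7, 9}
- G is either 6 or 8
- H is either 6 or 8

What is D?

4

G and H between them cover only {6, 8} — a naked pair. Remove those values from A, B, C, E.
That leaves C = 3. Remove 3 from D, E.
E's domain is down to {5}, so E = 5. Eliminate 5 elsewhere: B, D.
That leaves B = 11. Remove 11 from D.
So D = 4.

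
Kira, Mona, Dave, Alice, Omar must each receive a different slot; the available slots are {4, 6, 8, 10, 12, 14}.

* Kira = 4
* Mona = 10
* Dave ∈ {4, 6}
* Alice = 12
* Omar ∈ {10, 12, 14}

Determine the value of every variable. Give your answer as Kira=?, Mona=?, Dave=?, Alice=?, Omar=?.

Kira must be 4 (only option left). So Dave can't be 4.
Mona has just one choice, so Mona = 10. Eliminate 10 elsewhere: Omar.
Dave has just one choice, so Dave = 6.
Alice has just one choice, so Alice = 12. So Omar can't be 12.
Omar's domain is down to {14}, so Omar = 14.

Kira=4, Mona=10, Dave=6, Alice=12, Omar=14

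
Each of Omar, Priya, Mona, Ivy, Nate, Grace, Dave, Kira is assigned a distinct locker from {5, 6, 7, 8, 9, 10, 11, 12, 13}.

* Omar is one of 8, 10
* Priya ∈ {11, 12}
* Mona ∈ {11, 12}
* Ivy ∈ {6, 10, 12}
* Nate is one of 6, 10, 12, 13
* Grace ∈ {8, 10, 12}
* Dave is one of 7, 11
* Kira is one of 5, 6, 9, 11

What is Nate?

13

The 2 variables Priya and Mona are confined to {11, 12}, which locks those values in; drop them from Ivy, Nate, Grace, Dave, Kira.
Dave must be 7 (only option left).
Omar and Grace between them cover only {8, 10} — a naked pair. Remove those values from Ivy, Nate.
Ivy has just one choice, so Ivy = 6. So Nate, Kira can't be 6.
So Nate = 13.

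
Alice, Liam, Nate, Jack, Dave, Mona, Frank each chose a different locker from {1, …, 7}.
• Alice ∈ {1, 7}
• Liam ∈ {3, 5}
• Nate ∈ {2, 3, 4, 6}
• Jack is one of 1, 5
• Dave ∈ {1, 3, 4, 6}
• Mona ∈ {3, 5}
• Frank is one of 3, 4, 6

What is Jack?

Among the 7 variables, 2 fits only Nate (and all 7 values in {1, 2, 3, 4, 5, 6, 7} must be used), so Nate = 2.
The 6 still-open variables together cover exactly {1, 3, 4, 5, 6, 7} — 6 values for 6 variables — and 7 appears only in Alice's list, so Alice = 7.
The 2 variables Liam and Mona are confined to {3, 5}, which locks those values in; drop them from Jack, Dave, Frank.
So Jack = 1.

1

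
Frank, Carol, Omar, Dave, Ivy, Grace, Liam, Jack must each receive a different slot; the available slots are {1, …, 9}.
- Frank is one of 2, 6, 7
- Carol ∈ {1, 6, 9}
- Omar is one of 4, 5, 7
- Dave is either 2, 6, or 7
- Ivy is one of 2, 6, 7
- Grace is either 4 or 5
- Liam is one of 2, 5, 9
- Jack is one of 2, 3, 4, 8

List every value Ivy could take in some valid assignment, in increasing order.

2, 6, 7

Frank, Dave, Ivy share exactly the 3 values {2, 6, 7}; by pigeonhole those values go to them, so strike 2, 6, 7 from Carol, Omar, Liam, Jack.
The 2 variables Omar and Grace are confined to {4, 5}, which locks those values in; drop them from Liam, Jack.
Liam must be 9 (only option left). Strike 9 from Carol.
That leaves Carol = 1.
No further eliminations apply; Ivy can still be any of 2, 6, 7.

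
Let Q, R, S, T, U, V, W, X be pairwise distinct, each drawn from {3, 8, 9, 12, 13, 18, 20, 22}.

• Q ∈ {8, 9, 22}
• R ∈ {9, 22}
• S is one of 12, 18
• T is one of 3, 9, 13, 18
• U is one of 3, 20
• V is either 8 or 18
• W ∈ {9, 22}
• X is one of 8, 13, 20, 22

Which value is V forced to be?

The 8 variables draw from only 8 values {3, 8, 9, 12, 13, 18, 20, 22}, so each is used; only S can be 12, hence S = 12.
R and W share exactly the 2 values {9, 22}; by pigeonhole those values go to them, so strike 9, 22 from Q, T, X.
Q must be 8 (only option left). Eliminate 8 elsewhere: V, X.
So V = 18.

18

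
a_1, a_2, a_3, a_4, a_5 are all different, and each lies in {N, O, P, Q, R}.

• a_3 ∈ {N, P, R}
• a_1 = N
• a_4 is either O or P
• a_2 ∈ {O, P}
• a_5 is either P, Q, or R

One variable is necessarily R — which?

a_1 has just one choice, so a_1 = N. So a_3 can't be N.
The 4 still-open variables draw from only 4 values {O, P, Q, R}, so each is used; only a_5 can be Q, hence a_5 = Q.
Among the 3 still-open variables, R fits only a_3 (and all 3 values in {O, P, R} must be used), so a_3 = R.

a_3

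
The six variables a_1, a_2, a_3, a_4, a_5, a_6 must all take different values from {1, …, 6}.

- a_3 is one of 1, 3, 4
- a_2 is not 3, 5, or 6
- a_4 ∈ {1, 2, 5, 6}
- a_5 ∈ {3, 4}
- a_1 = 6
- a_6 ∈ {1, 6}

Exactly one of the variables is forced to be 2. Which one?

a_2

a_1's domain is down to {6}, so a_1 = 6. Eliminate 6 elsewhere: a_4, a_6.
a_6 has just one choice, so a_6 = 1. So a_2, a_3, a_4 can't be 1.
The 4 still-open variables draw from only 4 values {2, 3, 4, 5}, so each is used; only a_4 can be 5, hence a_4 = 5.
Among the 3 still-open variables, 2 fits only a_2 (and all 3 values in {2, 3, 4} must be used), so a_2 = 2.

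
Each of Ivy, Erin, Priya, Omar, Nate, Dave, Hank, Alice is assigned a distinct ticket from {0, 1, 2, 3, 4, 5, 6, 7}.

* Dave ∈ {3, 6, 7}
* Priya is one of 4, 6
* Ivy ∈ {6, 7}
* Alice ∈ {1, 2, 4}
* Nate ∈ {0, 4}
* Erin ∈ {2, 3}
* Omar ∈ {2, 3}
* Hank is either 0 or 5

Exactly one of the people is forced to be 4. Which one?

Priya

Among the 8 variables, 1 fits only Alice (and all 8 values in {0, 1, 2, 3, 4, 5, 6, 7} must be used), so Alice = 1.
The 7 still-open variables draw from only 7 values {0, 2, 3, 4, 5, 6, 7}, so each is used; only Hank can be 5, hence Hank = 5.
The 6 still-open variables together cover exactly {0, 2, 3, 4, 6, 7} — 6 values for 6 variables — and 0 appears only in Nate's list, so Nate = 0.
The 5 still-open variables draw from only 5 values {2, 3, 4, 6, 7}, so each is used; only Priya can be 4, hence Priya = 4.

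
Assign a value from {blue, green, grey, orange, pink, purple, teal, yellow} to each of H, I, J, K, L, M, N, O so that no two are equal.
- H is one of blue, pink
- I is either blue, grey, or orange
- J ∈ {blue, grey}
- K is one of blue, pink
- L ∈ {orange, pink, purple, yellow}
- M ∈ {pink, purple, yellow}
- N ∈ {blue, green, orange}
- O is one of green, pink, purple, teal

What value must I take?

The 8 variables together cover exactly {blue, green, grey, orange, pink, purple, teal, yellow} — 8 values for 8 variables — and teal appears only in O's list, so O = teal.
Among the 7 still-open variables, green fits only N (and all 7 values in {blue, green, grey, orange, pink, purple, yellow} must be used), so N = green.
H and K share exactly the 2 values {blue, pink}; by pigeonhole those values go to them, so strike blue, pink from I, J, L, M.
J's domain is down to {grey}, so J = grey. Eliminate grey elsewhere: I.
So I = orange.

orange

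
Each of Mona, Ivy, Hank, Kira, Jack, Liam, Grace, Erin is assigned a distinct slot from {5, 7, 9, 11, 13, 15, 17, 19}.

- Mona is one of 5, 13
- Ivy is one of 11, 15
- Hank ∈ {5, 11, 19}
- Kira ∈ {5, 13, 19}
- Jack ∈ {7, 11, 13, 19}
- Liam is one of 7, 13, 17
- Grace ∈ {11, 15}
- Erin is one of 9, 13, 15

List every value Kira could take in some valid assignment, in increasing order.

5, 13, 19

Among the 8 variables, 9 fits only Erin (and all 8 values in {5, 7, 9, 11, 13, 15, 17, 19} must be used), so Erin = 9.
The 7 still-open variables together cover exactly {5, 7, 11, 13, 15, 17, 19} — 7 values for 7 variables — and 17 appears only in Liam's list, so Liam = 17.
The 6 still-open variables draw from only 6 values {5, 7, 11, 13, 15, 19}, so each is used; only Jack can be 7, hence Jack = 7.
The 2 variables Ivy and Grace are confined to {11, 15}, which locks those values in; drop them from Hank.
No further eliminations apply; Kira can still be any of 5, 13, 19.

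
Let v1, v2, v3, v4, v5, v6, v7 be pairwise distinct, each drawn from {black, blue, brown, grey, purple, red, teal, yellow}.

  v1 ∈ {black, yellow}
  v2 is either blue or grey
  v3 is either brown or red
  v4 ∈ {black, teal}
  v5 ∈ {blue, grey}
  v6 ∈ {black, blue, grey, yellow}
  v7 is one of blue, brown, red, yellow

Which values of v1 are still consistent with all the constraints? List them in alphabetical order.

black, yellow

The 7 variables draw from only 7 values {black, blue, brown, grey, red, teal, yellow}, so each is used; only v4 can be teal, hence v4 = teal.
v2 and v5 between them cover only {blue, grey} — a naked pair. Remove those values from v6, v7.
v1 and v6 share exactly the 2 values {black, yellow}; by pigeonhole those values go to them, so strike black, yellow from v7.
No further eliminations apply; v1 can still be any of black, yellow.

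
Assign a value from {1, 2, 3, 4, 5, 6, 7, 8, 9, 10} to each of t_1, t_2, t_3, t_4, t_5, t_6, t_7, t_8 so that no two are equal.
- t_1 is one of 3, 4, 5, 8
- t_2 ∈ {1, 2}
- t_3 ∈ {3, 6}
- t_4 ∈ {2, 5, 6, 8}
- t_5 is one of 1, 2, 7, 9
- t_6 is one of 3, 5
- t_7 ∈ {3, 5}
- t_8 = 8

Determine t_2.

t_8 must be 8 (only option left). Eliminate 8 elsewhere: t_1, t_4.
t_6 and t_7 between them cover only {3, 5} — a naked pair. Remove those values from t_1, t_3, t_4.
That leaves t_1 = 4.
t_3 has just one choice, so t_3 = 6. Strike 6 from t_4.
That leaves t_4 = 2. Remove 2 from t_2, t_5.
So t_2 = 1.

1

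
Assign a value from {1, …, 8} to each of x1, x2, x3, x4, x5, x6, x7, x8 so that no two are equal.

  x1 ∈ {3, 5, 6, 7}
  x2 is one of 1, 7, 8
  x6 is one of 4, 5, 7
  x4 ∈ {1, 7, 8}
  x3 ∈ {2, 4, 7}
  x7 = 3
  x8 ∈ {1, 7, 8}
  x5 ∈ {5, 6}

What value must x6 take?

4

x7 has just one choice, so x7 = 3. Remove 3 from x1.
Among the 7 still-open variables, 2 fits only x3 (and all 7 values in {1, 2, 4, 5, 6, 7, 8} must be used), so x3 = 2.
Among the 6 still-open variables, 4 fits only x6 (and all 6 values in {1, 4, 5, 6, 7, 8} must be used), so x6 = 4.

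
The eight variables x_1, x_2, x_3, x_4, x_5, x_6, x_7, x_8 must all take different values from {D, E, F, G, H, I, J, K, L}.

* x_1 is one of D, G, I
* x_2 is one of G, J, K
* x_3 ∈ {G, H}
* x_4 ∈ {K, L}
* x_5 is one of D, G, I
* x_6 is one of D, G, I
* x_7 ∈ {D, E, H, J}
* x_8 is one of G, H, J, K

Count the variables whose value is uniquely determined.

Among the 8 variables, E fits only x_7 (and all 8 values in {D, E, G, H, I, J, K, L} must be used), so x_7 = E.
Among the 7 still-open variables, L fits only x_4 (and all 7 values in {D, G, H, I, J, K, L} must be used), so x_4 = L.
The 3 variables x_1, x_5, x_6 are confined to {D, G, I}, which locks those values in; drop them from x_2, x_3, x_8.
x_3 has just one choice, so x_3 = H. Eliminate H elsewhere: x_8.
Determined: x_3=H, x_4=L, x_7=E. The other variables each still have more than one consistent value. That makes 3.

3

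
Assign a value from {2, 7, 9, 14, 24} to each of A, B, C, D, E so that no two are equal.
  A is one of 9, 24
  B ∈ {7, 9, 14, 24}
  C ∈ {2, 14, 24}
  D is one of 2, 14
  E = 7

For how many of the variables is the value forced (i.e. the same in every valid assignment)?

1

E's domain is down to {7}, so E = 7. Eliminate 7 elsewhere: B.
Determined: E=7. The other variables each still have more than one consistent value. That makes 1.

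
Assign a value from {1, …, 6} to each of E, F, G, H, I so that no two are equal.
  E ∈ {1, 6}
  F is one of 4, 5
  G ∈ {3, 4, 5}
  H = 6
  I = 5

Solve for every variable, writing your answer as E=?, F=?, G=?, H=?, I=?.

E=1, F=4, G=3, H=6, I=5

H has just one choice, so H = 6. Eliminate 6 elsewhere: E.
I's domain is down to {5}, so I = 5. So F, G can't be 5.
That leaves E = 1.
F has just one choice, so F = 4. Strike 4 from G.
G has just one choice, so G = 3.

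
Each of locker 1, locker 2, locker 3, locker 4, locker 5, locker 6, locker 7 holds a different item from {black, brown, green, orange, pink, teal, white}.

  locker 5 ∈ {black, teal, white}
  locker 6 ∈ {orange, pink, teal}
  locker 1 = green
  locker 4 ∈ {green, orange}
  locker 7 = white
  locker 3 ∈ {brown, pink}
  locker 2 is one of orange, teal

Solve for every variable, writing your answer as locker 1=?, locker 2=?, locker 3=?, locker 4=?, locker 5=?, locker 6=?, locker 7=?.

locker 1=green, locker 2=teal, locker 3=brown, locker 4=orange, locker 5=black, locker 6=pink, locker 7=white

locker 1's domain is down to {green}, so locker 1 = green. So locker 4 can't be green.
locker 4 has just one choice, so locker 4 = orange. So locker 2, locker 6 can't be orange.
locker 7 must be white (only option left). So locker 5 can't be white.
That leaves locker 2 = teal. Strike teal from locker 5, locker 6.
locker 5's domain is down to {black}, so locker 5 = black.
locker 6 must be pink (only option left). Eliminate pink elsewhere: locker 3.
locker 3's domain is down to {brown}, so locker 3 = brown.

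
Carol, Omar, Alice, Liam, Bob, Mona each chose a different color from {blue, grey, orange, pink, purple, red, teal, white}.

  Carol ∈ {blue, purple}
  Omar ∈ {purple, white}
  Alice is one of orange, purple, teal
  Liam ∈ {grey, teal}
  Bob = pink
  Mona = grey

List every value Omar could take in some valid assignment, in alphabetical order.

Bob must be pink (only option left).
Mona must be grey (only option left). Remove grey from Liam.
Liam has just one choice, so Liam = teal. So Alice can't be teal.
No further eliminations apply; Omar can still be any of purple, white.

purple, white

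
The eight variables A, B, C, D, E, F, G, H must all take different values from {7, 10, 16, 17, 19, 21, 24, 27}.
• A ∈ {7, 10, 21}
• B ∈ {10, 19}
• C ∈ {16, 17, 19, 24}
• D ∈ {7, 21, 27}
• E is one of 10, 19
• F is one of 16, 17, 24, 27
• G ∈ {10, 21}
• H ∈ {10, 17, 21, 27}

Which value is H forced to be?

B and E share exactly the 2 values {10, 19}; by pigeonhole those values go to them, so strike 10, 19 from A, C, G, H.
G must be 21 (only option left). Strike 21 from A, D, H.
A's domain is down to {7}, so A = 7. Eliminate 7 elsewhere: D.
D must be 27 (only option left). So F, H can't be 27.
So H = 17.

17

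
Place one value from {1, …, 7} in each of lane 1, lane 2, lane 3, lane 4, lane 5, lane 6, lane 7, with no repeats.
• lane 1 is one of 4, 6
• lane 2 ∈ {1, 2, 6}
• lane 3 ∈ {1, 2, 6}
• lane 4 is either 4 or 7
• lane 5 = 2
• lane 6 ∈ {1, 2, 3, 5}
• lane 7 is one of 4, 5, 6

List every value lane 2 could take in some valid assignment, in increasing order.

1, 6

lane 5 must be 2 (only option left). Remove 2 from lane 2, lane 3, lane 6.
Among the 6 still-open variables, 3 fits only lane 6 (and all 6 values in {1, 3, 4, 5, 6, 7} must be used), so lane 6 = 3.
The 5 still-open variables draw from only 5 values {1, 4, 5, 6, 7}, so each is used; only lane 7 can be 5, hence lane 7 = 5.
Among the 4 still-open variables, 7 fits only lane 4 (and all 4 values in {1, 4, 6, 7} must be used), so lane 4 = 7.
Among the 3 still-open variables, 4 fits only lane 1 (and all 3 values in {1, 4, 6} must be used), so lane 1 = 4.
No further eliminations apply; lane 2 can still be any of 1, 6.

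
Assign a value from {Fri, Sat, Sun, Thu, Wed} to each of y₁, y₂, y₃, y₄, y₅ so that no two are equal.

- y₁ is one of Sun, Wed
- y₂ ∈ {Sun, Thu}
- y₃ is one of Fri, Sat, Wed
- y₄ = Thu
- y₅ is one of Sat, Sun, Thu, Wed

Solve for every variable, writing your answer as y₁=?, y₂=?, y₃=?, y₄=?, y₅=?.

y₁=Wed, y₂=Sun, y₃=Fri, y₄=Thu, y₅=Sat

y₄'s domain is down to {Thu}, so y₄ = Thu. Eliminate Thu elsewhere: y₂, y₅.
y₂ must be Sun (only option left). Remove Sun from y₁, y₅.
That leaves y₁ = Wed. So y₃, y₅ can't be Wed.
y₅'s domain is down to {Sat}, so y₅ = Sat. So y₃ can't be Sat.
That leaves y₃ = Fri.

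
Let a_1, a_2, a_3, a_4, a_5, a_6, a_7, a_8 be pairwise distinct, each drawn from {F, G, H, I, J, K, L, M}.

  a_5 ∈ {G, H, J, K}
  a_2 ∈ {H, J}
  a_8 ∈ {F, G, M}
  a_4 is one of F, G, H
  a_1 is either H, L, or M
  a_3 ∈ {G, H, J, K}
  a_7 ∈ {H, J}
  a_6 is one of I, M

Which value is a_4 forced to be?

F

The 8 variables together cover exactly {F, G, H, I, J, K, L, M} — 8 values for 8 variables — and I appears only in a_6's list, so a_6 = I.
Among the 7 still-open variables, L fits only a_1 (and all 7 values in {F, G, H, J, K, L, M} must be used), so a_1 = L.
Among the 6 still-open variables, M fits only a_8 (and all 6 values in {F, G, H, J, K, M} must be used), so a_8 = M.
Among the 5 still-open variables, F fits only a_4 (and all 5 values in {F, G, H, J, K} must be used), so a_4 = F.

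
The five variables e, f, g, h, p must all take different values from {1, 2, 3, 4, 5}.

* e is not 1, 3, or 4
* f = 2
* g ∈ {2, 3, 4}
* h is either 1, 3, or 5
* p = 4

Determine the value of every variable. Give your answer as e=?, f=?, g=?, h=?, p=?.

f must be 2 (only option left). Strike 2 from e, g.
p must be 4 (only option left). Remove 4 from g.
e's domain is down to {5}, so e = 5. Remove 5 from h.
That leaves g = 3. Remove 3 from h.
h's domain is down to {1}, so h = 1.

e=5, f=2, g=3, h=1, p=4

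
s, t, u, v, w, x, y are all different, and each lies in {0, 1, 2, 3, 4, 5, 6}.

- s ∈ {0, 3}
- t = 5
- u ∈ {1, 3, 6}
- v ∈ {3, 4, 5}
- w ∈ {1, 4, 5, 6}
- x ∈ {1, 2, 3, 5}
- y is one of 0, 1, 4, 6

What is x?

2

t has just one choice, so t = 5. Eliminate 5 elsewhere: v, w, x.
Among the 6 still-open variables, 2 fits only x (and all 6 values in {0, 1, 2, 3, 4, 6} must be used), so x = 2.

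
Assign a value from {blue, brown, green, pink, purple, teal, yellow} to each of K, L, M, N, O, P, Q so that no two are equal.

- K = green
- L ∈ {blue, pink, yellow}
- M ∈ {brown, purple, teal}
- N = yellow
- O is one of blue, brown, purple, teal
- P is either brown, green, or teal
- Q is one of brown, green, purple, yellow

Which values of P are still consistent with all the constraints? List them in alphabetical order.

K has just one choice, so K = green. Eliminate green elsewhere: P, Q.
N's domain is down to {yellow}, so N = yellow. Eliminate yellow elsewhere: L, Q.
The 5 still-open variables draw from only 5 values {blue, brown, pink, purple, teal}, so each is used; only L can be pink, hence L = pink.
The 4 still-open variables together cover exactly {blue, brown, purple, teal} — 4 values for 4 variables — and blue appears only in O's list, so O = blue.
No further eliminations apply; P can still be any of brown, teal.

brown, teal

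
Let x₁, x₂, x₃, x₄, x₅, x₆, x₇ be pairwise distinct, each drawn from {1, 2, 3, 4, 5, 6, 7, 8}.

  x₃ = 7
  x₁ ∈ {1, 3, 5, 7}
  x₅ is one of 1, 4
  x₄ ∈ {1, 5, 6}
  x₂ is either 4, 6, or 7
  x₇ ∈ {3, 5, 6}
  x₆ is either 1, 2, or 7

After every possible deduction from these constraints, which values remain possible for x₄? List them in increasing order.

1, 5, 6

x₃ must be 7 (only option left). So x₁, x₂, x₆ can't be 7.
The 6 still-open variables draw from only 6 values {1, 2, 3, 4, 5, 6}, so each is used; only x₆ can be 2, hence x₆ = 2.
No further eliminations apply; x₄ can still be any of 1, 5, 6.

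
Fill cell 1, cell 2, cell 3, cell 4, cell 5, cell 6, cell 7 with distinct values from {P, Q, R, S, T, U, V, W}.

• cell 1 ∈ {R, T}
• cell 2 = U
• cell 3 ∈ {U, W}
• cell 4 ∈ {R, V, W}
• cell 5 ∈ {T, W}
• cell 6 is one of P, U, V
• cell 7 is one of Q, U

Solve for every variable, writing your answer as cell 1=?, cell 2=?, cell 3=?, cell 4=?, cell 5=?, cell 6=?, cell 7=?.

cell 2 must be U (only option left). Eliminate U elsewhere: cell 3, cell 6, cell 7.
cell 3 must be W (only option left). Eliminate W elsewhere: cell 4, cell 5.
That leaves cell 5 = T. Strike T from cell 1.
cell 7's domain is down to {Q}, so cell 7 = Q.
That leaves cell 1 = R. Eliminate R elsewhere: cell 4.
cell 4 must be V (only option left). So cell 6 can't be V.
cell 6 must be P (only option left).

cell 1=R, cell 2=U, cell 3=W, cell 4=V, cell 5=T, cell 6=P, cell 7=Q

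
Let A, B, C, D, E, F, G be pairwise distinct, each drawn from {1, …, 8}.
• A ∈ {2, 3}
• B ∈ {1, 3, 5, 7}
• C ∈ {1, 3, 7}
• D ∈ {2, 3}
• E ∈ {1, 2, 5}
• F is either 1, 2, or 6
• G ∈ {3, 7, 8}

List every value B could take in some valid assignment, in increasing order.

1, 5, 7

The 7 variables together cover exactly {1, 2, 3, 5, 6, 7, 8} — 7 values for 7 variables — and 6 appears only in F's list, so F = 6.
The 6 still-open variables together cover exactly {1, 2, 3, 5, 7, 8} — 6 values for 6 variables — and 8 appears only in G's list, so G = 8.
The 2 variables A and D are confined to {2, 3}, which locks those values in; drop them from B, C, E.
No further eliminations apply; B can still be any of 1, 5, 7.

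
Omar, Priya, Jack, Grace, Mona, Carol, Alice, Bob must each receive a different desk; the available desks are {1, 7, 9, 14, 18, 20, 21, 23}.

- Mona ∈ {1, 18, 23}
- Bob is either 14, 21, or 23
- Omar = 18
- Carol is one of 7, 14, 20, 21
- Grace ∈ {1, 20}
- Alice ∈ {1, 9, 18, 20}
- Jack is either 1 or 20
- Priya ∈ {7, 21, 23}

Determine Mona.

Omar has just one choice, so Omar = 18. So Mona, Alice can't be 18.
The 7 still-open variables together cover exactly {1, 7, 9, 14, 20, 21, 23} — 7 values for 7 variables — and 9 appears only in Alice's list, so Alice = 9.
Jack and Grace share exactly the 2 values {1, 20}; by pigeonhole those values go to them, so strike 1, 20 from Mona, Carol.
So Mona = 23.

23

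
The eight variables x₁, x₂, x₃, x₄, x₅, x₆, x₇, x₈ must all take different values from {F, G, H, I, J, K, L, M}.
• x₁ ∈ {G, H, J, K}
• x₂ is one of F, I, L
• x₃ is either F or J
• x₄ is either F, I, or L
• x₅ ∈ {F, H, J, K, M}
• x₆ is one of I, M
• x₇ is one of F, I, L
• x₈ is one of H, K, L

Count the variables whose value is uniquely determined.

3

The 8 variables draw from only 8 values {F, G, H, I, J, K, L, M}, so each is used; only x₁ can be G, hence x₁ = G.
The 3 variables x₂, x₄, x₇ are confined to {F, I, L}, which locks those values in; drop them from x₃, x₅, x₆, x₈.
x₃'s domain is down to {J}, so x₃ = J. So x₅ can't be J.
x₆'s domain is down to {M}, so x₆ = M. Strike M from x₅.
Determined: x₁=G, x₃=J, x₆=M. The other variables each still have more than one consistent value. That makes 3.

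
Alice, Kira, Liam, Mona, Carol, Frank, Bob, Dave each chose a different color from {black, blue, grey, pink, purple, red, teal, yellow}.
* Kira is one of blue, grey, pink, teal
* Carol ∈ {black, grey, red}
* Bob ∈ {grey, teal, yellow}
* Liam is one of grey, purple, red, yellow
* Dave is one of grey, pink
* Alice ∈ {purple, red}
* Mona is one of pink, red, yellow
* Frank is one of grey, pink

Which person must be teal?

Bob

Among the 8 variables, black fits only Carol (and all 8 values in {black, blue, grey, pink, purple, red, teal, yellow} must be used), so Carol = black.
Among the 7 still-open variables, blue fits only Kira (and all 7 values in {blue, grey, pink, purple, red, teal, yellow} must be used), so Kira = blue.
Among the 6 still-open variables, teal fits only Bob (and all 6 values in {grey, pink, purple, red, teal, yellow} must be used), so Bob = teal.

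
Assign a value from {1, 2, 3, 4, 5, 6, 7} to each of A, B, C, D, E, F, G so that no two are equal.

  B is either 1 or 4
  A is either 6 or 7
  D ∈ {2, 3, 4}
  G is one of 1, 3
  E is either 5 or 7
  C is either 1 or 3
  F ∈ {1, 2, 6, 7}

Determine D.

2

Among the 7 variables, 5 fits only E (and all 7 values in {1, 2, 3, 4, 5, 6, 7} must be used), so E = 5.
C and G between them cover only {1, 3} — a naked pair. Remove those values from B, D, F.
That leaves B = 4. Eliminate 4 elsewhere: D.
So D = 2.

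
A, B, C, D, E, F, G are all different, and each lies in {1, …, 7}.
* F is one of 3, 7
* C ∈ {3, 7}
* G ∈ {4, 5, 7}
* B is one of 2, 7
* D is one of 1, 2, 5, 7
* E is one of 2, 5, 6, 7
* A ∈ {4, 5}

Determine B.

The 7 variables together cover exactly {1, 2, 3, 4, 5, 6, 7} — 7 values for 7 variables — and 1 appears only in D's list, so D = 1.
The 6 still-open variables draw from only 6 values {2, 3, 4, 5, 6, 7}, so each is used; only E can be 6, hence E = 6.
The 5 still-open variables draw from only 5 values {2, 3, 4, 5, 7}, so each is used; only B can be 2, hence B = 2.

2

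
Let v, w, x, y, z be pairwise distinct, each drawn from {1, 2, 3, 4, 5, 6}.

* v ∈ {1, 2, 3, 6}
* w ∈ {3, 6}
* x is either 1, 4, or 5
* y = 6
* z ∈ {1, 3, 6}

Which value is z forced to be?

1

y's domain is down to {6}, so y = 6. Strike 6 from v, w, z.
That leaves w = 3. Remove 3 from v, z.
So z = 1.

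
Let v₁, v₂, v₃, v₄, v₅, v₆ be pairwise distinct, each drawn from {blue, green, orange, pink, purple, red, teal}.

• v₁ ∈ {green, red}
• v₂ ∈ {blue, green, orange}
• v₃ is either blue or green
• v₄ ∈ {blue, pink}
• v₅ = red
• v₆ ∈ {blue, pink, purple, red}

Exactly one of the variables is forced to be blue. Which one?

v₃

v₅ has just one choice, so v₅ = red. Strike red from v₁, v₆.
v₁ has just one choice, so v₁ = green. Remove green from v₂, v₃.
So blue goes to v₃.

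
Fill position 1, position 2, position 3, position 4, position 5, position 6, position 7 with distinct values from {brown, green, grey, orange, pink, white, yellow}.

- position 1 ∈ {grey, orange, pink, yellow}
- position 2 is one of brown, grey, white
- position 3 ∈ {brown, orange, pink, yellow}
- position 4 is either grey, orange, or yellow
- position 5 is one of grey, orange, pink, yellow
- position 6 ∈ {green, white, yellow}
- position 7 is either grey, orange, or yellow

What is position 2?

white

Among the 7 variables, green fits only position 6 (and all 7 values in {brown, green, grey, orange, pink, white, yellow} must be used), so position 6 = green.
The 6 still-open variables draw from only 6 values {brown, grey, orange, pink, white, yellow}, so each is used; only position 2 can be white, hence position 2 = white.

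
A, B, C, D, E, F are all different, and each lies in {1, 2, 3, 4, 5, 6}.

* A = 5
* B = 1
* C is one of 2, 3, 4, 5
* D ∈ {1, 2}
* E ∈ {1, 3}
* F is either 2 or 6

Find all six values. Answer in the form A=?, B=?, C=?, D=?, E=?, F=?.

A's domain is down to {5}, so A = 5. Eliminate 5 elsewhere: C.
That leaves B = 1. Remove 1 from D, E.
D must be 2 (only option left). Eliminate 2 elsewhere: C, F.
E must be 3 (only option left). So C can't be 3.
F's domain is down to {6}, so F = 6.
C must be 4 (only option left).

A=5, B=1, C=4, D=2, E=3, F=6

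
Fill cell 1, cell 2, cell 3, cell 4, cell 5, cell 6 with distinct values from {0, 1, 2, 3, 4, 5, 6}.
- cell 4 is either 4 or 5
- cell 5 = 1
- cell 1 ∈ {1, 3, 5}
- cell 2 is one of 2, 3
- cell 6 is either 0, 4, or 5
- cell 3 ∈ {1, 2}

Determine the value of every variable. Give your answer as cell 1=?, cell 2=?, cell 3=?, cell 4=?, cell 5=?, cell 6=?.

cell 5 has just one choice, so cell 5 = 1. Strike 1 from cell 1, cell 3.
cell 3 has just one choice, so cell 3 = 2. So cell 2 can't be 2.
cell 2 must be 3 (only option left). So cell 1 can't be 3.
cell 1 has just one choice, so cell 1 = 5. Eliminate 5 elsewhere: cell 4, cell 6.
That leaves cell 4 = 4. So cell 6 can't be 4.
cell 6's domain is down to {0}, so cell 6 = 0.

cell 1=5, cell 2=3, cell 3=2, cell 4=4, cell 5=1, cell 6=0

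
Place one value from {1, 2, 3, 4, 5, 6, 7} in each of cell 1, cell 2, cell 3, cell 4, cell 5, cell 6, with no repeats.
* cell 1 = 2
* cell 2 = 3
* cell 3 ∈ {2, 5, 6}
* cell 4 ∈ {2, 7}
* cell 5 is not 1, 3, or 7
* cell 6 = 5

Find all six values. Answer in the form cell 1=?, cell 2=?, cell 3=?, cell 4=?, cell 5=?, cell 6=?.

cell 1=2, cell 2=3, cell 3=6, cell 4=7, cell 5=4, cell 6=5

cell 1 has just one choice, so cell 1 = 2. Remove 2 from cell 3, cell 4, cell 5.
cell 2 has just one choice, so cell 2 = 3.
That leaves cell 4 = 7.
That leaves cell 6 = 5. So cell 3, cell 5 can't be 5.
cell 3's domain is down to {6}, so cell 3 = 6. Remove 6 from cell 5.
cell 5's domain is down to {4}, so cell 5 = 4.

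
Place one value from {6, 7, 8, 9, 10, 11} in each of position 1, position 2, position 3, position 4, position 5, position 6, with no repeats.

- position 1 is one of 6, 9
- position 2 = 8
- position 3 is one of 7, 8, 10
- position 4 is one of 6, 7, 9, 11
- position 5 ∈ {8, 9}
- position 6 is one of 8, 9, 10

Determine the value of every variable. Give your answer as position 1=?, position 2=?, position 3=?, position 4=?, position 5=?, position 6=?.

position 2 must be 8 (only option left). Remove 8 from position 3, position 5, position 6.
position 5's domain is down to {9}, so position 5 = 9. Eliminate 9 elsewhere: position 1, position 4, position 6.
position 6's domain is down to {10}, so position 6 = 10. So position 3 can't be 10.
position 1's domain is down to {6}, so position 1 = 6. Eliminate 6 elsewhere: position 4.
position 3 must be 7 (only option left). So position 4 can't be 7.
position 4's domain is down to {11}, so position 4 = 11.

position 1=6, position 2=8, position 3=7, position 4=11, position 5=9, position 6=10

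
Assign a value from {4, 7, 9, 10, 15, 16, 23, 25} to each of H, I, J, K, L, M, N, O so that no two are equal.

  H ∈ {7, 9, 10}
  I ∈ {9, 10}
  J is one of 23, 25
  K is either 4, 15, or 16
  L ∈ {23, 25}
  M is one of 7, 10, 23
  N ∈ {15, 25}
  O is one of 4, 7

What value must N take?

Among the 8 variables, 16 fits only K (and all 8 values in {4, 7, 9, 10, 15, 16, 23, 25} must be used), so K = 16.
Among the 7 still-open variables, 4 fits only O (and all 7 values in {4, 7, 9, 10, 15, 23, 25} must be used), so O = 4.
The 6 still-open variables together cover exactly {7, 9, 10, 15, 23, 25} — 6 values for 6 variables — and 15 appears only in N's list, so N = 15.

15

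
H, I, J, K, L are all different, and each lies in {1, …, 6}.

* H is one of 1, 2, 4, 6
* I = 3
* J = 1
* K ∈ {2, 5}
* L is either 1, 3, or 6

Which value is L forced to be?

6

I has just one choice, so I = 3. Strike 3 from L.
J must be 1 (only option left). So H, L can't be 1.
So L = 6.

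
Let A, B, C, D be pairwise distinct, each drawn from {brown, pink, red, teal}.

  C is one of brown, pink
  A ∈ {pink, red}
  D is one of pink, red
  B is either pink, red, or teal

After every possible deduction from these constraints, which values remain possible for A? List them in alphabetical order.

The 4 variables draw from only 4 values {brown, pink, red, teal}, so each is used; only C can be brown, hence C = brown.
The 3 still-open variables together cover exactly {pink, red, teal} — 3 values for 3 variables — and teal appears only in B's list, so B = teal.
No further eliminations apply; A can still be any of pink, red.

pink, red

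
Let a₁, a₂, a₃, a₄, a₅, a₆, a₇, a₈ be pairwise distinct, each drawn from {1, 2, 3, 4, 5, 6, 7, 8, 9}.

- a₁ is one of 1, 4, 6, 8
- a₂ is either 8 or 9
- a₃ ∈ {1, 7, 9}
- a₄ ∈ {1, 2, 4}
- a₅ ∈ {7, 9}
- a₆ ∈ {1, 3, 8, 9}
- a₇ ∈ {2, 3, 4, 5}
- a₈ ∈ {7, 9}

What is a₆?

The 2 variables a₅ and a₈ are confined to {7, 9}, which locks those values in; drop them from a₂, a₃, a₆.
That leaves a₂ = 8. So a₁, a₆ can't be 8.
a₃'s domain is down to {1}, so a₃ = 1. So a₁, a₄, a₆ can't be 1.
So a₆ = 3.

3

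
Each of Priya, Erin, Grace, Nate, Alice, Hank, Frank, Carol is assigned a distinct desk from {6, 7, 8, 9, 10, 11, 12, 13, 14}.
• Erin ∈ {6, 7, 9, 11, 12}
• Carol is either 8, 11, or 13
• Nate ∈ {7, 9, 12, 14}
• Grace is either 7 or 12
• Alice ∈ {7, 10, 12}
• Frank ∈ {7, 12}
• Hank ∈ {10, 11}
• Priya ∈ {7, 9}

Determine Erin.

6

Grace and Frank share exactly the 2 values {7, 12}; by pigeonhole those values go to them, so strike 7, 12 from Priya, Erin, Nate, Alice.
Priya's domain is down to {9}, so Priya = 9. Remove 9 from Erin, Nate.
Nate must be 14 (only option left).
Alice has just one choice, so Alice = 10. Remove 10 from Hank.
Hank has just one choice, so Hank = 11. Remove 11 from Erin, Carol.
So Erin = 6.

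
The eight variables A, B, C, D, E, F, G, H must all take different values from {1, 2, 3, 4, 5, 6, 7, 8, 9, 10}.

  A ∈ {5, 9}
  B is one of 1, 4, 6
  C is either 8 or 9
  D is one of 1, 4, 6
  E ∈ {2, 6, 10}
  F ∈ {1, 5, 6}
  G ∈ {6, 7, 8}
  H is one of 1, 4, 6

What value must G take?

7

B, D, H between them cover only {1, 4, 6} — a naked triple. Remove those values from E, F, G.
F's domain is down to {5}, so F = 5. Remove 5 from A.
That leaves A = 9. Eliminate 9 elsewhere: C.
C's domain is down to {8}, so C = 8. Strike 8 from G.
So G = 7.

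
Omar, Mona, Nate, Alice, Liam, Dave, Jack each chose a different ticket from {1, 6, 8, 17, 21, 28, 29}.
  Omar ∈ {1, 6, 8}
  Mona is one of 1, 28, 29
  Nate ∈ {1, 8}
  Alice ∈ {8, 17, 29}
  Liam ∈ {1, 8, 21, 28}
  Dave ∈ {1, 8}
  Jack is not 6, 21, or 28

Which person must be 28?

The 7 variables draw from only 7 values {1, 6, 8, 17, 21, 28, 29}, so each is used; only Omar can be 6, hence Omar = 6.
The 6 still-open variables draw from only 6 values {1, 8, 17, 21, 28, 29}, so each is used; only Liam can be 21, hence Liam = 21.
The 5 still-open variables draw from only 5 values {1, 8, 17, 28, 29}, so each is used; only Mona can be 28, hence Mona = 28.

Mona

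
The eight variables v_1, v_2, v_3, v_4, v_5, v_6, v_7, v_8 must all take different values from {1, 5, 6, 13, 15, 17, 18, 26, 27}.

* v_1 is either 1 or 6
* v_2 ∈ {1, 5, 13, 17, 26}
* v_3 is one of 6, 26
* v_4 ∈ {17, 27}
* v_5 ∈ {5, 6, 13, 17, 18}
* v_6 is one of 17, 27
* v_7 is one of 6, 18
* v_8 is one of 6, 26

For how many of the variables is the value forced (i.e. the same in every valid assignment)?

2

v_3 and v_8 share exactly the 2 values {6, 26}; by pigeonhole those values go to them, so strike 6, 26 from v_1, v_2, v_5, v_7.
v_1's domain is down to {1}, so v_1 = 1. Remove 1 from v_2.
v_7's domain is down to {18}, so v_7 = 18. Remove 18 from v_5.
v_4 and v_6 between them cover only {17, 27} — a naked pair. Remove those values from v_2, v_5.
Determined: v_1=1, v_7=18. The other variables each still have more than one consistent value. That makes 2.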